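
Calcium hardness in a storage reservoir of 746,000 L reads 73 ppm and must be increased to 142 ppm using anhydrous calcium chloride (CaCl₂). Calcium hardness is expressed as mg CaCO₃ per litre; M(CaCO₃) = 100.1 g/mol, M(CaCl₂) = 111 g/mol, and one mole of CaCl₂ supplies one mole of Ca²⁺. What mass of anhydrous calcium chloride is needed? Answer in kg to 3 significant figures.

57.1 kg

Hardness to add: (142 − 73) = 69 mg/L as CaCO₃ × 746,000 L = 51,470 g as CaCO₃.
Moles of Ca²⁺ (1 mol Ca²⁺ ≡ 1 mol CaCO₃): 51,470 / 100.1 g/mol = 514.2 mol.
Mass of CaCl₂: 514.2 × 111 = 57,080 g.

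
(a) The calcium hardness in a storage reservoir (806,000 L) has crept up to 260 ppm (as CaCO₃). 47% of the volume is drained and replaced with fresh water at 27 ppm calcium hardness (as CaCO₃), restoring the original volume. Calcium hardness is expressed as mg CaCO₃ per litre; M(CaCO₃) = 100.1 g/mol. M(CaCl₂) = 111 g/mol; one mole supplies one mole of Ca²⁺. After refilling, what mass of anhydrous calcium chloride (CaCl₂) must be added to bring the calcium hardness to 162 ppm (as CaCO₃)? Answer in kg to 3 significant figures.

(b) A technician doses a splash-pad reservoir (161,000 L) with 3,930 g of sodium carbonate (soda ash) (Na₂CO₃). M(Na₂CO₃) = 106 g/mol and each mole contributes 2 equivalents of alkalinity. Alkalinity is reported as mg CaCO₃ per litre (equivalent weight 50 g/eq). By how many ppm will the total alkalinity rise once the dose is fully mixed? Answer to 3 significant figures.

(a) 10.3 kg; (b) 23.0 ppm

(a) After draining 47% and refilling: 260 × 0.53 + 27 × 0.47 = 150.49 ppm.
(a) Deficit to target: 162 − 150.49 = 11.51 mg/L.
(a) As CaCO₃: 11.51 mg/L × 806,000 L = 9277 g; ÷ 100.1 = 92.68 mol Ca²⁺.
(a) Mass: 92.68 × 111 = 10,290 g.

(b) Moles of Na₂CO₃: 3,930 g ÷ 106 g/mol = 37.08 mol → 74.15 eq of alkalinity.
(b) As CaCO₃: 74.15 eq × 50 g/eq = 3708 g.
(b) Rise: 3708 g / 161,000 L × 1000 = 23.03 mg/L.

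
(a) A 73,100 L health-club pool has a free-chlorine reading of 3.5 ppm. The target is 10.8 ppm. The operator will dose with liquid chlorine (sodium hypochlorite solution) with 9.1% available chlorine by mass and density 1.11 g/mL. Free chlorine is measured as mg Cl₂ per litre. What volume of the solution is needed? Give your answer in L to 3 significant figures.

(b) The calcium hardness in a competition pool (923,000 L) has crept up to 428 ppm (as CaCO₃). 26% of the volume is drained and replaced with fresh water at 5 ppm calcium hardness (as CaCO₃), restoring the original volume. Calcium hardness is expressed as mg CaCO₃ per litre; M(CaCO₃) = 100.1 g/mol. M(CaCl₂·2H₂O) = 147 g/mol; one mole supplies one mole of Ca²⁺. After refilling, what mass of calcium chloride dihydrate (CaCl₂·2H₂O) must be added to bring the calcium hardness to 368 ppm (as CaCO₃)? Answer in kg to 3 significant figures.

(a) Chlorine deficit: 10.8 − 3.5 = 7.3 ppm = 7.3 mg/L as Cl₂.
(a) Cl₂ equivalent needed: 7.3 mg/L × 73,100 L = 533,600 mg = 533.6 g.
(a) Product at 9.1% available chlorine: 533.6 / 0.091 = 5864 g.
(a) Volume at density 1.11 g/mL: 5864 g ÷ 1.11 g/mL = 5283 mL.

(b) After draining 26% and refilling: 428 × 0.74 + 5 × 0.26 = 318.02 ppm.
(b) Deficit to target: 368 − 318.02 = 49.98 mg/L.
(b) As CaCO₃: 49.98 mg/L × 923,000 L = 46,130 g; ÷ 100.1 = 460.9 mol Ca²⁺.
(b) Mass: 460.9 × 147 = 67,750 g.

(a) 5.28 L; (b) 67.7 kg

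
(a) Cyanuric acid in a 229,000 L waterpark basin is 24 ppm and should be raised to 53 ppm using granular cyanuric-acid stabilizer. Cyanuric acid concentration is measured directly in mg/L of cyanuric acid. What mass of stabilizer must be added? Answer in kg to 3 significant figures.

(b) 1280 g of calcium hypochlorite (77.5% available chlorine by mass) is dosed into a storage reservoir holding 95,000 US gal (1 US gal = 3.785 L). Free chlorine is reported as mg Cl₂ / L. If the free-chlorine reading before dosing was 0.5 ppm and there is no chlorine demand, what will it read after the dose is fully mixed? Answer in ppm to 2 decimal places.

(a) CYA to add: (53 − 24) = 29 mg/L × 229,000 L = 6641 g cyanuric acid.

(b) Volume: 95,000 US gal × 3.785 L/gal = 359,575 L.
(b) Available chlorine delivered: 1280 g × 0.775 = 992 g as Cl₂.
(b) Concentration rise: 992 g / 359,575 L = 2.759 mg/L = 2.76 ppm.
(b) Final FC: 0.5 + 2.76 = 3.26 ppm.

(a) 6.64 kg; (b) 3.26 ppm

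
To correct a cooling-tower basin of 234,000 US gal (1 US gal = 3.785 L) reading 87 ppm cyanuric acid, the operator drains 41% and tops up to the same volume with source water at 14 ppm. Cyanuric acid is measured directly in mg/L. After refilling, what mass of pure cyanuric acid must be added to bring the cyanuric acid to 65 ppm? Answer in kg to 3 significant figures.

7.02 kg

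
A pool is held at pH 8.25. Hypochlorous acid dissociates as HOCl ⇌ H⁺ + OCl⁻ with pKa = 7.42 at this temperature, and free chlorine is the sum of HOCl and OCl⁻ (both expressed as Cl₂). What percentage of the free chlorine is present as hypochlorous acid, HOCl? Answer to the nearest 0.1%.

[OCl⁻]/[HOCl] = 10^(pH − pKa) = 10^(8.25 − 7.42) = 10^0.83 = 6.761.
Fraction as HOCl = 1 / (1 + 6.761) = 0.1289.

12.9%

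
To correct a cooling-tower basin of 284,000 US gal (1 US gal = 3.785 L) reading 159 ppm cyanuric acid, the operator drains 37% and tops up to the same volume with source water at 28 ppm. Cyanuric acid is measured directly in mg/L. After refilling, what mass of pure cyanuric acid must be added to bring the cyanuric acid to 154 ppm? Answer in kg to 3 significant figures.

Volume: 284,000 US gal × 3.785 L/gal = 1,074,940 L.
After draining 37% and refilling: 159 × 0.63 + 28 × 0.37 = 110.53 ppm.
Deficit to target: 154 − 110.53 = 43.47 mg/L.
Mass: 43.47 mg/L × 1,074,940 L = 46,730 g cyanuric acid.

46.7 kg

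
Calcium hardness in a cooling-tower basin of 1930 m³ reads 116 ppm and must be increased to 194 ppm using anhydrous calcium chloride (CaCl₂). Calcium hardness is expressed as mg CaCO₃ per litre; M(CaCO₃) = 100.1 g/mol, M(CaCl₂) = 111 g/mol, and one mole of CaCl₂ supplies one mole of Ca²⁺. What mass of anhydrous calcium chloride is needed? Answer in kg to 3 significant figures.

167 kg

Volume: 1930 m³ = 1,930,000 L.
Hardness to add: (194 − 116) = 78 mg/L as CaCO₃ × 1,930,000 L = 150,500 g as CaCO₃.
Moles of Ca²⁺ (1 mol Ca²⁺ ≡ 1 mol CaCO₃): 150,500 / 100.1 g/mol = 1504 mol.
Mass of CaCl₂: 1504 × 111 = 166,900 g.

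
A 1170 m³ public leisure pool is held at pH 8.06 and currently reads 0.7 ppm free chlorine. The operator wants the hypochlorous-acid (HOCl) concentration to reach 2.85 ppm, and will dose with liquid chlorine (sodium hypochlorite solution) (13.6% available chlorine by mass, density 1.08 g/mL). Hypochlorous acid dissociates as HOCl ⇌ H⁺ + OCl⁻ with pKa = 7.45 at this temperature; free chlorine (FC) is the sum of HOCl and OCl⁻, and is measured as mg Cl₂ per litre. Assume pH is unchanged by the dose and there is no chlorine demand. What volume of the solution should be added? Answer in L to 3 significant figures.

Volume: 1170 m³ = 1,170,000 L.
[OCl⁻]/[HOCl] = 10^(pH − pKa) = 10^(8.06 − 7.45) = 4.074; fraction as HOCl = 1/(1 + 4.074) = 0.1971.
Free chlorine required for 2.85 ppm HOCl: 2.85 / 0.1971 = 14.46 ppm.
FC to add: 14.46 − 0.7 = 13.76 mg/L as Cl₂.
Cl₂ equivalent: 13.76 mg/L × 1,170,000 L = 16,100 g.
Product at 13.6% available Cl: 16,100 / 0.136 = 118,400 g.
Volume: 118,400 g ÷ 1.08 g/mL = 109,600 mL.

110 L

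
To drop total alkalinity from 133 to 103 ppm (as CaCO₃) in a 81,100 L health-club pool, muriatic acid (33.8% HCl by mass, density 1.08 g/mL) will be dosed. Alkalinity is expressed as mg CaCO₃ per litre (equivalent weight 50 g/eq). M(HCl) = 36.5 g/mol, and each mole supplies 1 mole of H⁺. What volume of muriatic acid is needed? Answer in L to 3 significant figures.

Alkalinity to neutralize: (133 − 103) = 30 mg/L as CaCO₃ × 81,100 L = 2433 g as CaCO₃.
Equivalents of H⁺ required: 2433 ÷ 50 g/eq = 48.66 eq = 48.66 mol HCl.
Mass of HCl: 48.66 × 36.5 = 1776 g.
Mass of 33.8% solution: 1776 / 0.338 = 5255 g.
Volume: 5255 g ÷ 1.08 g/mL = 4865 mL.

4.87 L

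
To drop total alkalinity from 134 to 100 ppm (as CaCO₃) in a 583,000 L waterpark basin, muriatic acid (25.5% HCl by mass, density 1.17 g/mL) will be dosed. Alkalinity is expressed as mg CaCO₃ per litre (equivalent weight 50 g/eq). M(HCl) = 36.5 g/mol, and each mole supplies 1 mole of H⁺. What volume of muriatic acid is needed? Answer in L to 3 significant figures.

Alkalinity to neutralize: (134 − 100) = 34 mg/L as CaCO₃ × 583,000 L = 19,820 g as CaCO₃.
Equivalents of H⁺ required: 19,820 ÷ 50 g/eq = 396.4 eq = 396.4 mol HCl.
Mass of HCl: 396.4 × 36.5 = 14,470 g.
Mass of 25.5% solution: 14,470 / 0.255 = 56,750 g.
Volume: 56,750 g ÷ 1.17 g/mL = 48,500 mL.

48.5 L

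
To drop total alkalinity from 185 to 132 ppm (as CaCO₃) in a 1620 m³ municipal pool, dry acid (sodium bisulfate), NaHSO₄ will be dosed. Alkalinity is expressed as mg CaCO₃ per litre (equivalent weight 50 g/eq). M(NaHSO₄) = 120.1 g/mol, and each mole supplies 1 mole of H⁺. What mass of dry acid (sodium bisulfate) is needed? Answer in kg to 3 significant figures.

206 kg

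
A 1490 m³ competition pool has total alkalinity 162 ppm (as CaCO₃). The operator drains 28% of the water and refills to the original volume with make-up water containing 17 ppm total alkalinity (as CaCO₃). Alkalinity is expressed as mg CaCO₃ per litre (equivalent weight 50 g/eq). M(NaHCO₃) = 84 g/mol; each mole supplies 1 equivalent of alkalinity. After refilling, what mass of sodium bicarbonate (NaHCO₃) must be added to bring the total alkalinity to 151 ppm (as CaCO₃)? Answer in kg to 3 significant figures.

Volume: 1490 m³ = 1,490,000 L.
After draining 28% and refilling: 162 × 0.72 + 17 × 0.28 = 121.4 ppm.
Deficit to target: 151 − 121.4 = 29.6 mg/L.
As CaCO₃: 29.6 mg/L × 1,490,000 L = 44,100 g; ÷ 50 g/eq ÷ 1 = 882.1 mol NaHCO₃.
Mass: 882.1 × 84 = 74,090 g.

74.1 kg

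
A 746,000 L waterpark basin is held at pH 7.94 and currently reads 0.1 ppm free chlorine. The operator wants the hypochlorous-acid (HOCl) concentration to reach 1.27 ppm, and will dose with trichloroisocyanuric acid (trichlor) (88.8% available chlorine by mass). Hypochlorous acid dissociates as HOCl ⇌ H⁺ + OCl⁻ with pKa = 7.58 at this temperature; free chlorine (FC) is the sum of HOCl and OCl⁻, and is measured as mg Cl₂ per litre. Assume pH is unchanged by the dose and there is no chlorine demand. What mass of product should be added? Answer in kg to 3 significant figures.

3.43 kg

[OCl⁻]/[HOCl] = 10^(pH − pKa) = 10^(7.94 − 7.58) = 2.291; fraction as HOCl = 1/(1 + 2.291) = 0.3039.
Free chlorine required for 1.27 ppm HOCl: 1.27 / 0.3039 = 4.179 ppm.
FC to add: 4.179 − 0.1 = 4.079 mg/L as Cl₂.
Cl₂ equivalent: 4.079 mg/L × 746,000 L = 3043 g.
Product at 88.8% available Cl: 3043 / 0.888 = 3427 g.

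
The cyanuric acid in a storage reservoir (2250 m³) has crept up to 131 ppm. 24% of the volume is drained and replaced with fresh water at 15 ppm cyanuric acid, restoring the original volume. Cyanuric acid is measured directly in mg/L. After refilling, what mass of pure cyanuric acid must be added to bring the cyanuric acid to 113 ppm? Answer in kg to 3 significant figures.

Volume: 2250 m³ = 2,250,000 L.
After draining 24% and refilling: 131 × 0.76 + 15 × 0.24 = 103.16 ppm.
Deficit to target: 113 − 103.16 = 9.84 mg/L.
Mass: 9.84 mg/L × 2,250,000 L = 22,140 g cyanuric acid.

22.1 kg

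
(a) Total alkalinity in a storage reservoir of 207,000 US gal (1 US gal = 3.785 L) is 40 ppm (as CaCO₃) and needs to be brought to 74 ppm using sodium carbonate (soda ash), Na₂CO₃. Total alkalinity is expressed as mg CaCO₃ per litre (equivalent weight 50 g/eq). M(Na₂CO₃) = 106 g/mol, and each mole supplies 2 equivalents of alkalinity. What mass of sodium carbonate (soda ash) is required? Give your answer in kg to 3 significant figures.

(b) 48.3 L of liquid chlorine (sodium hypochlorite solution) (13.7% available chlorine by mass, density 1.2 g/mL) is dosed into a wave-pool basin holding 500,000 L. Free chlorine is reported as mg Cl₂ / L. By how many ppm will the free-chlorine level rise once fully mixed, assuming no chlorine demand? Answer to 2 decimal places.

(a) Volume: 207,000 US gal × 3.785 L/gal = 783,495 L.
(a) Alkalinity to add: (74 − 40) = 34 mg/L as CaCO₃ × 783,495 L = 26,640 g as CaCO₃.
(a) Equivalents: 26,640 g ÷ 50 g/eq = 532.8 eq.
(a) Each mole of Na₂CO₃ supplies 2 eq, so 532.8 / 2 = 266.4 mol.
(a) Mass: 266.4 mol × 106 g/mol = 28,240 g.

(b) Mass of solution: 48.3 L × 1000 mL/L × 1.2 g/mL = 57,960 g.
(b) Available chlorine delivered: 57,960 g × 0.137 = 7941 g as Cl₂.
(b) Concentration rise: 7941 g / 500,000 L = 15.88 mg/L = 15.88 ppm.

(a) 28.2 kg; (b) 15.88 ppm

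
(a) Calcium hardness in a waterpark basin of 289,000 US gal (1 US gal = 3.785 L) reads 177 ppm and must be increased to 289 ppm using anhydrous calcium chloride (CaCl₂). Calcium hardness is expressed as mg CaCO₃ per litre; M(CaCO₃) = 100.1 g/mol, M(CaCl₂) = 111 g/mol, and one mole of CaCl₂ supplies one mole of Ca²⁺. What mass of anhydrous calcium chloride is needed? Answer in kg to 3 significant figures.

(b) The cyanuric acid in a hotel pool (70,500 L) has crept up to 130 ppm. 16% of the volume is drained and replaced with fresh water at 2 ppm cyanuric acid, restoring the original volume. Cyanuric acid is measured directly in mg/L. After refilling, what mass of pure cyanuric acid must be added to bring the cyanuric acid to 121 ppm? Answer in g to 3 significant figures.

(a) 136 kg; (b) 809 g

(a) Volume: 289,000 US gal × 3.785 L/gal = 1,093,865 L.
(a) Hardness to add: (289 − 177) = 112 mg/L as CaCO₃ × 1,093,865 L = 122,500 g as CaCO₃.
(a) Moles of Ca²⁺ (1 mol Ca²⁺ ≡ 1 mol CaCO₃): 122,500 / 100.1 g/mol = 1224 mol.
(a) Mass of CaCl₂: 1224 × 111 = 135,900 g.

(b) After draining 16% and refilling: 130 × 0.84 + 2 × 0.16 = 109.52 ppm.
(b) Deficit to target: 121 − 109.52 = 11.48 mg/L.
(b) Mass: 11.48 mg/L × 70,500 L = 809.3 g cyanuric acid.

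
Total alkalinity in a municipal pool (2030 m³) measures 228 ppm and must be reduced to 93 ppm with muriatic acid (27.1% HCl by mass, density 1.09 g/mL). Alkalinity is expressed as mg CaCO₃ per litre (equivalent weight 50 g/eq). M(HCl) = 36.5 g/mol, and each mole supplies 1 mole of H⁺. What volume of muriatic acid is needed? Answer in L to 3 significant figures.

677 L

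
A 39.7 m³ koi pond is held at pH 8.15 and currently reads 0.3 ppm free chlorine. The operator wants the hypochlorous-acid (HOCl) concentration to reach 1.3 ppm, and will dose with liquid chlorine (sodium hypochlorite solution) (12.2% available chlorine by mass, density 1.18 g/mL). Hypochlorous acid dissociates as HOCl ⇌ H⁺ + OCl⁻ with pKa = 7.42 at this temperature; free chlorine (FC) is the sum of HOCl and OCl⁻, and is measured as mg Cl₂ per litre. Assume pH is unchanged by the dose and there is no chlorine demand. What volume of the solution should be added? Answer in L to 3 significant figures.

Volume: 39.7 m³ = 39,700 L.
[OCl⁻]/[HOCl] = 10^(pH − pKa) = 10^(8.15 − 7.42) = 5.37; fraction as HOCl = 1/(1 + 5.37) = 0.157.
Free chlorine required for 1.3 ppm HOCl: 1.3 / 0.157 = 8.281 ppm.
FC to add: 8.281 − 0.3 = 7.981 mg/L as Cl₂.
Cl₂ equivalent: 7.981 mg/L × 39,700 L = 316.9 g.
Product at 12.2% available Cl: 316.9 / 0.122 = 2597 g.
Volume: 2597 g ÷ 1.18 g/mL = 2201 mL.

2.20 L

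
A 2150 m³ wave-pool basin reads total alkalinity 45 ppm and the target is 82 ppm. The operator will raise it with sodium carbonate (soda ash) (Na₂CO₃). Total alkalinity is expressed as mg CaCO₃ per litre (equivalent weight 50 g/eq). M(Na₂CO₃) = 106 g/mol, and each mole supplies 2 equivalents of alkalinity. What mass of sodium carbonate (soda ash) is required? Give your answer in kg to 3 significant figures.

84.3 kg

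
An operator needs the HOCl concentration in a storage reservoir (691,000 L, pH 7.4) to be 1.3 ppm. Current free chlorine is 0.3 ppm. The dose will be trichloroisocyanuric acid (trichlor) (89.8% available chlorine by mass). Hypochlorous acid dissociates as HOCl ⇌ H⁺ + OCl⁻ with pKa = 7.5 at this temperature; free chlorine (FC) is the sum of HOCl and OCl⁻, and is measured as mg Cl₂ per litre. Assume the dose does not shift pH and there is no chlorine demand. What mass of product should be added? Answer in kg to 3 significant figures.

1.56 kg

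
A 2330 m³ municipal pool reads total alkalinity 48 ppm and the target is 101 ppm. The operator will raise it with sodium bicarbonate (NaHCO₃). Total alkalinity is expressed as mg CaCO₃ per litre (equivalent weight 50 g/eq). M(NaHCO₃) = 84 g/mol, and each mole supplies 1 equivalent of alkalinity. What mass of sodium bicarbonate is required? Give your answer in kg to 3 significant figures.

207 kg

Volume: 2330 m³ = 2,330,000 L.
Alkalinity to add: (101 − 48) = 53 mg/L as CaCO₃ × 2,330,000 L = 123,500 g as CaCO₃.
Equivalents: 123,500 g ÷ 50 g/eq = 2470 eq.
NaHCO₃ supplies 1 eq per mole → 2470 mol.
Mass: 2470 mol × 84 g/mol = 207,500 g.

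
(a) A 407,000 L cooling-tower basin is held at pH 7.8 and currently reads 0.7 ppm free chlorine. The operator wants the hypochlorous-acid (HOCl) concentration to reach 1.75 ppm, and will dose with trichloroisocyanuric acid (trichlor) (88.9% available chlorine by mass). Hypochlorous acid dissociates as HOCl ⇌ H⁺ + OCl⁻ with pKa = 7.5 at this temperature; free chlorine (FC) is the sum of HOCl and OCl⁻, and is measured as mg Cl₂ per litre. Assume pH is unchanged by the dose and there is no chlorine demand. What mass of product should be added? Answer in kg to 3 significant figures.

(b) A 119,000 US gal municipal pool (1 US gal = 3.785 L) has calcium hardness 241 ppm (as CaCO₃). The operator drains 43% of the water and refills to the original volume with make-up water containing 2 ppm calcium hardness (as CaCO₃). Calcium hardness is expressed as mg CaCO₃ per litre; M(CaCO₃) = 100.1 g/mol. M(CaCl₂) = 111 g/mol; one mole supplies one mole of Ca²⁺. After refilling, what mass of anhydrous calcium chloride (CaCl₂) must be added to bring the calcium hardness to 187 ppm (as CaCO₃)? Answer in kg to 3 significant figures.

(a) 2.08 kg; (b) 24.4 kg

(a) [OCl⁻]/[HOCl] = 10^(pH − pKa) = 10^(7.8 − 7.5) = 1.995; fraction as HOCl = 1/(1 + 1.995) = 0.3339.
(a) Free chlorine required for 1.75 ppm HOCl: 1.75 / 0.3339 = 5.242 ppm.
(a) FC to add: 5.242 − 0.7 = 4.542 mg/L as Cl₂.
(a) Cl₂ equivalent: 4.542 mg/L × 407,000 L = 1848 g.
(a) Product at 88.9% available Cl: 1848 / 0.889 = 2079 g.

(b) Volume: 119,000 US gal × 3.785 L/gal = 450,415 L.
(b) After draining 43% and refilling: 241 × 0.57 + 2 × 0.43 = 138.23 ppm.
(b) Deficit to target: 187 − 138.23 = 48.77 mg/L.
(b) As CaCO₃: 48.77 mg/L × 450,415 L = 21,970 g; ÷ 100.1 = 219.4 mol Ca²⁺.
(b) Mass: 219.4 × 111 = 24,360 g.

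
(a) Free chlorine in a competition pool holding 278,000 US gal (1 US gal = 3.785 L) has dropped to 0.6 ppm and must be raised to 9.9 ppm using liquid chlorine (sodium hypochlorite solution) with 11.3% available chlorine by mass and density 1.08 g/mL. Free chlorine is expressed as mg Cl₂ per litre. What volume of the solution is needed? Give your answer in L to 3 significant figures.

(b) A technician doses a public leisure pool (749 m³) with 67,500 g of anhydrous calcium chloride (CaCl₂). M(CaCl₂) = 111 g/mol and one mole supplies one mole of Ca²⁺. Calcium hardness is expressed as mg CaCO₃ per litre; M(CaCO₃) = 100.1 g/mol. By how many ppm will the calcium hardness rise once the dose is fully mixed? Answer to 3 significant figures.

(a) 80.2 L; (b) 81.3 ppm

(a) Volume: 278,000 US gal × 3.785 L/gal = 1,052,230 L.
(a) Chlorine deficit: 9.9 − 0.6 = 9.3 ppm = 9.3 mg/L as Cl₂.
(a) Cl₂ equivalent needed: 9.3 mg/L × 1,052,230 L = 9,786,000 mg = 9786 g.
(a) Product at 11.3% available chlorine: 9786 / 0.113 = 86,600 g.
(a) Volume at density 1.08 g/mL: 86,600 g ÷ 1.08 g/mL = 80,180 mL.

(b) Volume: 749 m³ = 749,000 L.
(b) Moles of Ca²⁺: 67,500 g ÷ 111 g/mol = 608.1 mol.
(b) As CaCO₃: 608.1 mol × 100.1 g/mol = 60,870 g.
(b) Rise: 60,870 g / 749,000 L × 1000 = 81.27 mg/L.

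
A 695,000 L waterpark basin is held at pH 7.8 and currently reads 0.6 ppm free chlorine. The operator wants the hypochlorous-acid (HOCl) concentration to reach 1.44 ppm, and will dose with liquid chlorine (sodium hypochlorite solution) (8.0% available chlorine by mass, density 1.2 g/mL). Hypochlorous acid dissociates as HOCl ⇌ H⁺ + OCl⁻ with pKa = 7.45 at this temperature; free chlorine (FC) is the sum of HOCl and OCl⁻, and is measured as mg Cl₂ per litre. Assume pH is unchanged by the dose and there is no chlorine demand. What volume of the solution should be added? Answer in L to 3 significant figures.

[OCl⁻]/[HOCl] = 10^(pH − pKa) = 10^(7.8 − 7.45) = 2.239; fraction as HOCl = 1/(1 + 2.239) = 0.3088.
Free chlorine required for 1.44 ppm HOCl: 1.44 / 0.3088 = 4.664 ppm.
FC to add: 4.664 − 0.6 = 4.064 mg/L as Cl₂.
Cl₂ equivalent: 4.064 mg/L × 695,000 L = 2824 g.
Product at 8.0% available Cl: 2824 / 0.08 = 35,300 g.
Volume: 35,300 g ÷ 1.2 g/mL = 29,420 mL.

29.4 L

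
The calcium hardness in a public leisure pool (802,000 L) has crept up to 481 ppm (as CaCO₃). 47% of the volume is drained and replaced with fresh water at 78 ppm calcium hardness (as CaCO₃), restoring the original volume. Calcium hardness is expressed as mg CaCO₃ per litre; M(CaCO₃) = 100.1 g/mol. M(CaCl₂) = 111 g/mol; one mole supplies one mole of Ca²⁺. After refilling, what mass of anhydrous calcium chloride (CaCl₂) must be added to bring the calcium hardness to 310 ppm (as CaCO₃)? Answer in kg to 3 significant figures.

After draining 47% and refilling: 481 × 0.53 + 78 × 0.47 = 291.59 ppm.
Deficit to target: 310 − 291.59 = 18.41 mg/L.
As CaCO₃: 18.41 mg/L × 802,000 L = 14,760 g; ÷ 100.1 = 147.5 mol Ca²⁺.
Mass: 147.5 × 111 = 16,370 g.

16.4 kg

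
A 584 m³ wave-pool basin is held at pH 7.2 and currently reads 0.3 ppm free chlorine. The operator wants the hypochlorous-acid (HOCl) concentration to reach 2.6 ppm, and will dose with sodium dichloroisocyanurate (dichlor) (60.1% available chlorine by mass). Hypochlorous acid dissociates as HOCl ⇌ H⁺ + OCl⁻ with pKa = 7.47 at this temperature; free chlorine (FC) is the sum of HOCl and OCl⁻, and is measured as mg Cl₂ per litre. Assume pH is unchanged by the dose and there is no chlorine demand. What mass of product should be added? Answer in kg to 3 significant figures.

3.59 kg

Volume: 584 m³ = 584,000 L.
[OCl⁻]/[HOCl] = 10^(pH − pKa) = 10^(7.2 − 7.47) = 0.537; fraction as HOCl = 1/(1 + 0.537) = 0.6506.
Free chlorine required for 2.6 ppm HOCl: 2.6 / 0.6506 = 3.996 ppm.
FC to add: 3.996 − 0.3 = 3.696 mg/L as Cl₂.
Cl₂ equivalent: 3.696 mg/L × 584,000 L = 2159 g.
Product at 60.1% available Cl: 2159 / 0.601 = 3592 g.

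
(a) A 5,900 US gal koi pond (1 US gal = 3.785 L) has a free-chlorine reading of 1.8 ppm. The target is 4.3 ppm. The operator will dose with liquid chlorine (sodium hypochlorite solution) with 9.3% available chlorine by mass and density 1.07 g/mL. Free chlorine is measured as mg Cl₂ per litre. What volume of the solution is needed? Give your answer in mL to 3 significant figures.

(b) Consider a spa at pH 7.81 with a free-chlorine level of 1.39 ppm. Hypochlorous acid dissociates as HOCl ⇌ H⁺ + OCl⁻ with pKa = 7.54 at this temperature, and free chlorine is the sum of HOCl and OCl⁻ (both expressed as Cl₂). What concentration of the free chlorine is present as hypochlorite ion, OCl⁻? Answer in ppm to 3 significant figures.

(a) 561 mL; (b) 0.904 ppm

(a) Volume: 5,900 US gal × 3.785 L/gal = 22,332 L.
(a) Chlorine deficit: 4.3 − 1.8 = 2.5 ppm = 2.5 mg/L as Cl₂.
(a) Cl₂ equivalent needed: 2.5 mg/L × 22,332 L = 55,830 mg = 55.83 g.
(a) Product at 9.3% available chlorine: 55.83 / 0.093 = 600.3 g.
(a) Volume at density 1.07 g/mL: 600.3 g ÷ 1.07 g/mL = 561 mL.

(b) [OCl⁻]/[HOCl] = 10^(pH − pKa) = 10^(7.81 − 7.54) = 10^0.27 = 1.862.
(b) Fraction as HOCl = 1 / (1 + 1.862) = 0.3494.
(b) OCl⁻ = (1 − 0.3494) × 1.39 ppm = 0.9043 ppm.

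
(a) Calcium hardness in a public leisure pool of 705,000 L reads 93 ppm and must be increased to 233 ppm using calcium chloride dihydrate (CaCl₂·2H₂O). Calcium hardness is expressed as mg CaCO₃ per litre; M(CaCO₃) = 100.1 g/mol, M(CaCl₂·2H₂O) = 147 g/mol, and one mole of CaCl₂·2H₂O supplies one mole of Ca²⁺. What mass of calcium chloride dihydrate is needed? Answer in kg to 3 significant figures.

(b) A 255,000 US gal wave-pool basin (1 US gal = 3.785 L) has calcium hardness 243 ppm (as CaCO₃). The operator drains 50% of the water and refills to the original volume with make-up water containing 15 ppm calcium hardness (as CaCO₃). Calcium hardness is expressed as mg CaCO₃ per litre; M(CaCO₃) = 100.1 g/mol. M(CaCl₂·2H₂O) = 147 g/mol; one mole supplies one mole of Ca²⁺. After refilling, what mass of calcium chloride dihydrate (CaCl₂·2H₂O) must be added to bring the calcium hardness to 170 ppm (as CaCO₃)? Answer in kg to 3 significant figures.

(a) 145 kg; (b) 58.1 kg

(a) Hardness to add: (233 − 93) = 140 mg/L as CaCO₃ × 705,000 L = 98,700 g as CaCO₃.
(a) Moles of Ca²⁺ (1 mol Ca²⁺ ≡ 1 mol CaCO₃): 98,700 / 100.1 g/mol = 986 mol.
(a) Mass of CaCl₂·2H₂O: 986 × 147 = 144,900 g.

(b) Volume: 255,000 US gal × 3.785 L/gal = 965,175 L.
(b) After draining 50% and refilling: 243 × 0.50 + 15 × 0.50 = 129 ppm.
(b) Deficit to target: 170 − 129 = 41 mg/L.
(b) As CaCO₃: 41 mg/L × 965,175 L = 39,570 g; ÷ 100.1 = 395.3 mol Ca²⁺.
(b) Mass: 395.3 × 147 = 58,110 g.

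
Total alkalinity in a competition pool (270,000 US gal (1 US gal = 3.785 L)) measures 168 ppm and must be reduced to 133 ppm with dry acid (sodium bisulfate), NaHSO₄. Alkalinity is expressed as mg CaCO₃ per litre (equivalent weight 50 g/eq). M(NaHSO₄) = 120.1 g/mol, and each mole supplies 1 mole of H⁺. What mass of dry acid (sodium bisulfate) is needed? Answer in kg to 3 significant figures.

85.9 kg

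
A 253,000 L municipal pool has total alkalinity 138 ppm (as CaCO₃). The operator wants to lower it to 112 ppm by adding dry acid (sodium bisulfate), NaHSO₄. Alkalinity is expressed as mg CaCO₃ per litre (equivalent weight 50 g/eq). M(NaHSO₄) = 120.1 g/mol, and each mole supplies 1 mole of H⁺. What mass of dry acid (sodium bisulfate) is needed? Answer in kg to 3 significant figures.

15.8 kg

Alkalinity to neutralize: (138 − 112) = 26 mg/L as CaCO₃ × 253,000 L = 6578 g as CaCO₃.
Equivalents of H⁺ required: 6578 ÷ 50 g/eq = 131.6 eq = 131.6 mol NaHSO₄.
Mass of NaHSO₄: 131.6 × 120.1 = 15,800 g.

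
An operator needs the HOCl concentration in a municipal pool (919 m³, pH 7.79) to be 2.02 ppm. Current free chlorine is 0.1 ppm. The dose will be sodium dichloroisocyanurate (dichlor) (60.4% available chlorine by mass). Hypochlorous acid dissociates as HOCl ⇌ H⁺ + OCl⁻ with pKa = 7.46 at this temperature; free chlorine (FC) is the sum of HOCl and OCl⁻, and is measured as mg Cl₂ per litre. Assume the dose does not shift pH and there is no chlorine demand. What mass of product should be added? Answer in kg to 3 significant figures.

Volume: 919 m³ = 919,000 L.
[OCl⁻]/[HOCl] = 10^(pH − pKa) = 10^(7.79 − 7.46) = 2.138; fraction as HOCl = 1/(1 + 2.138) = 0.3187.
Free chlorine required for 2.02 ppm HOCl: 2.02 / 0.3187 = 6.339 ppm.
FC to add: 6.339 − 0.1 = 6.239 mg/L as Cl₂.
Cl₂ equivalent: 6.239 mg/L × 919,000 L = 5733 g.
Product at 60.4% available Cl: 5733 / 0.604 = 9492 g.

9.49 kg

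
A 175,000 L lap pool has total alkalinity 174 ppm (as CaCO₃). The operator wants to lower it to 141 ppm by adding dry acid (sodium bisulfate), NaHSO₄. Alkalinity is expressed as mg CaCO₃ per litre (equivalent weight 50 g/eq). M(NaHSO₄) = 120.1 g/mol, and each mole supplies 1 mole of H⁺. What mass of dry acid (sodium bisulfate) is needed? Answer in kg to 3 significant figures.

Alkalinity to neutralize: (174 − 141) = 33 mg/L as CaCO₃ × 175,000 L = 5775 g as CaCO₃.
Equivalents of H⁺ required: 5775 ÷ 50 g/eq = 115.5 eq = 115.5 mol NaHSO₄.
Mass of NaHSO₄: 115.5 × 120.1 = 13,870 g.

13.9 kg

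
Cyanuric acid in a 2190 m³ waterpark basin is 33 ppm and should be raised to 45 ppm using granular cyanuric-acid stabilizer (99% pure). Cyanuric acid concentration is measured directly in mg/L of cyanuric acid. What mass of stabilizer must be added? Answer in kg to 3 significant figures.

26.5 kg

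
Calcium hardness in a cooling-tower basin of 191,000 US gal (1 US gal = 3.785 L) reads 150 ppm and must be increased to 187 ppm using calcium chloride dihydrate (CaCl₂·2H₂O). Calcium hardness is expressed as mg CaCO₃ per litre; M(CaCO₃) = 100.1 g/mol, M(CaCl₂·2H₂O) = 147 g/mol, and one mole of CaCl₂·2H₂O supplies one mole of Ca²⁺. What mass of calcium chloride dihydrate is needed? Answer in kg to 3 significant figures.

39.3 kg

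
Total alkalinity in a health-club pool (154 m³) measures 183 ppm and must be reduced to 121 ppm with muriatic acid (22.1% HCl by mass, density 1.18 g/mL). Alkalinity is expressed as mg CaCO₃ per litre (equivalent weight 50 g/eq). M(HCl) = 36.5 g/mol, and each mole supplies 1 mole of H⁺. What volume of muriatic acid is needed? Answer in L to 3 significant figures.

26.7 L

Volume: 154 m³ = 154,000 L.
Alkalinity to neutralize: (183 − 121) = 62 mg/L as CaCO₃ × 154,000 L = 9548 g as CaCO₃.
Equivalents of H⁺ required: 9548 ÷ 50 g/eq = 191 eq = 191 mol HCl.
Mass of HCl: 191 × 36.5 = 6970 g.
Mass of 22.1% solution: 6970 / 0.221 = 31,540 g.
Volume: 31,540 g ÷ 1.18 g/mL = 26,730 mL.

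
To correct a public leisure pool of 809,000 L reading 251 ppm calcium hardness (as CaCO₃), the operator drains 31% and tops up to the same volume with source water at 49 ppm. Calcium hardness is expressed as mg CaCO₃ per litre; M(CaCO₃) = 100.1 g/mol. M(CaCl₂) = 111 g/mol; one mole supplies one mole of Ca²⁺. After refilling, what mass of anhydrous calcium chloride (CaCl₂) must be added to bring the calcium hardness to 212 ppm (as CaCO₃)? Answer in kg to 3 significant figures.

21.2 kg

After draining 31% and refilling: 251 × 0.69 + 49 × 0.31 = 188.38 ppm.
Deficit to target: 212 − 188.38 = 23.62 mg/L.
As CaCO₃: 23.62 mg/L × 809,000 L = 19,110 g; ÷ 100.1 = 190.9 mol Ca²⁺.
Mass: 190.9 × 111 = 21,190 g.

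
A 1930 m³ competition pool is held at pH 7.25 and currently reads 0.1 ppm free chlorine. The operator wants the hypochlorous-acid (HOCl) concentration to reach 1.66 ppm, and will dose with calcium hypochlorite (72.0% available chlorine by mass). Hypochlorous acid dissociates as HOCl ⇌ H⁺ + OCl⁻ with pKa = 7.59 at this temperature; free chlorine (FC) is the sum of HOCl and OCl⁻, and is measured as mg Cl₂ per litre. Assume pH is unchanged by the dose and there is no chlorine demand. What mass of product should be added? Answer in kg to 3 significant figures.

Volume: 1930 m³ = 1,930,000 L.
[OCl⁻]/[HOCl] = 10^(pH − pKa) = 10^(7.25 − 7.59) = 0.4571; fraction as HOCl = 1/(1 + 0.4571) = 0.6863.
Free chlorine required for 1.66 ppm HOCl: 1.66 / 0.6863 = 2.419 ppm.
FC to add: 2.419 − 0.1 = 2.319 mg/L as Cl₂.
Cl₂ equivalent: 2.319 mg/L × 1,930,000 L = 4475 g.
Product at 72.0% available Cl: 4475 / 0.72 = 6216 g.

6.22 kg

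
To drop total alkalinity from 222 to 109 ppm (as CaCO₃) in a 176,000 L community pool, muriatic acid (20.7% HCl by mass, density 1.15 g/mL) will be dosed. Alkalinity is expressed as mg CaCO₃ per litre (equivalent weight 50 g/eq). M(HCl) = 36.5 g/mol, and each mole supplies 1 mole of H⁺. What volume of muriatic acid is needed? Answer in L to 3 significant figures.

Alkalinity to neutralize: (222 − 109) = 113 mg/L as CaCO₃ × 176,000 L = 19,890 g as CaCO₃.
Equivalents of H⁺ required: 19,890 ÷ 50 g/eq = 397.8 eq = 397.8 mol HCl.
Mass of HCl: 397.8 × 36.5 = 14,520 g.
Mass of 20.7% solution: 14,520 / 0.207 = 70,140 g.
Volume: 70,140 g ÷ 1.15 g/mL = 60,990 mL.

61.0 L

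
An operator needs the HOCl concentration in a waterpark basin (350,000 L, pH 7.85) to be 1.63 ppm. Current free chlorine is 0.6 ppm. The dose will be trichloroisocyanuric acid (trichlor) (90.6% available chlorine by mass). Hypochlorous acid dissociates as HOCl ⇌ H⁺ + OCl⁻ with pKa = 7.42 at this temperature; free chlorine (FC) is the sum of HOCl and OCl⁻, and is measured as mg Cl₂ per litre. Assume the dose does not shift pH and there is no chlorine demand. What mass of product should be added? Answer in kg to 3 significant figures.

2.09 kg

[OCl⁻]/[HOCl] = 10^(pH − pKa) = 10^(7.85 − 7.42) = 2.692; fraction as HOCl = 1/(1 + 2.692) = 0.2709.
Free chlorine required for 1.63 ppm HOCl: 1.63 / 0.2709 = 6.017 ppm.
FC to add: 6.017 − 0.6 = 5.417 mg/L as Cl₂.
Cl₂ equivalent: 5.417 mg/L × 350,000 L = 1896 g.
Product at 90.6% available Cl: 1896 / 0.906 = 2093 g.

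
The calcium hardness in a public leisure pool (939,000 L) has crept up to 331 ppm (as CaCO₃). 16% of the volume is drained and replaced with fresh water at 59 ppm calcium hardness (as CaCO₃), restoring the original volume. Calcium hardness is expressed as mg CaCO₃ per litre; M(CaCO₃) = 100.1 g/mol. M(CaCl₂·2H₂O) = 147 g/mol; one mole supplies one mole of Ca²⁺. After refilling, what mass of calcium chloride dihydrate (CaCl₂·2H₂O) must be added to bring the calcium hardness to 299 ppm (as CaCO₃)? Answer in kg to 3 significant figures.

After draining 16% and refilling: 331 × 0.84 + 59 × 0.16 = 287.48 ppm.
Deficit to target: 299 − 287.48 = 11.52 mg/L.
As CaCO₃: 11.52 mg/L × 939,000 L = 10,820 g; ÷ 100.1 = 108.1 mol Ca²⁺.
Mass: 108.1 × 147 = 15,890 g.

15.9 kg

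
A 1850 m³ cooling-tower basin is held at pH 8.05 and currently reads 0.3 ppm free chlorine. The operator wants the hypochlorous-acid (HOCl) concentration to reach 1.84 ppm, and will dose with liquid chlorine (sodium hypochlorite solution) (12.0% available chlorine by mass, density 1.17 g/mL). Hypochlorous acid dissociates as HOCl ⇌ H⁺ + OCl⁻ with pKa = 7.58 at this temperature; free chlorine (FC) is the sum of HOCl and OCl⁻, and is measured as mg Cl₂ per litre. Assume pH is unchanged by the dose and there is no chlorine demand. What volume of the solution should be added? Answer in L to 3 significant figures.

Volume: 1850 m³ = 1,850,000 L.
[OCl⁻]/[HOCl] = 10^(pH − pKa) = 10^(8.05 − 7.58) = 2.951; fraction as HOCl = 1/(1 + 2.951) = 0.2531.
Free chlorine required for 1.84 ppm HOCl: 1.84 / 0.2531 = 7.27 ppm.
FC to add: 7.27 − 0.3 = 6.97 mg/L as Cl₂.
Cl₂ equivalent: 6.97 mg/L × 1,850,000 L = 12,890 g.
Product at 12.0% available Cl: 12,890 / 0.12 = 107,500 g.
Volume: 107,500 g ÷ 1.17 g/mL = 91,840 mL.

91.8 L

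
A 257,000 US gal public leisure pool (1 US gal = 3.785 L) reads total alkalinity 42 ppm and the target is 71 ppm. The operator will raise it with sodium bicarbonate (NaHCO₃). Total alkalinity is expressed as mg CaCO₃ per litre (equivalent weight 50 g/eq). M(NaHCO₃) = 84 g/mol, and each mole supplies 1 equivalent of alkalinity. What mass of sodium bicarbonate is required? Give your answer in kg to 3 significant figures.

47.4 kg

Volume: 257,000 US gal × 3.785 L/gal = 972,745 L.
Alkalinity to add: (71 − 42) = 29 mg/L as CaCO₃ × 972,745 L = 28,210 g as CaCO₃.
Equivalents: 28,210 g ÷ 50 g/eq = 564.2 eq.
NaHCO₃ supplies 1 eq per mole → 564.2 mol.
Mass: 564.2 mol × 84 g/mol = 47,390 g.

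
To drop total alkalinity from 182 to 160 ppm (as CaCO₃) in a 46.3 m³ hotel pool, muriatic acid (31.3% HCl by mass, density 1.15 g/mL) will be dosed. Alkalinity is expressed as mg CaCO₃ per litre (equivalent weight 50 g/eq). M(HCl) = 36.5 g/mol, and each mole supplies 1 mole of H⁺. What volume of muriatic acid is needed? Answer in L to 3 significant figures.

Volume: 46.3 m³ = 46,300 L.
Alkalinity to neutralize: (182 − 160) = 22 mg/L as CaCO₃ × 46,300 L = 1019 g as CaCO₃.
Equivalents of H⁺ required: 1019 ÷ 50 g/eq = 20.37 eq = 20.37 mol HCl.
Mass of HCl: 20.37 × 36.5 = 743.6 g.
Mass of 31.3% solution: 743.6 / 0.313 = 2376 g.
Volume: 2376 g ÷ 1.15 g/mL = 2066 mL.

2.07 L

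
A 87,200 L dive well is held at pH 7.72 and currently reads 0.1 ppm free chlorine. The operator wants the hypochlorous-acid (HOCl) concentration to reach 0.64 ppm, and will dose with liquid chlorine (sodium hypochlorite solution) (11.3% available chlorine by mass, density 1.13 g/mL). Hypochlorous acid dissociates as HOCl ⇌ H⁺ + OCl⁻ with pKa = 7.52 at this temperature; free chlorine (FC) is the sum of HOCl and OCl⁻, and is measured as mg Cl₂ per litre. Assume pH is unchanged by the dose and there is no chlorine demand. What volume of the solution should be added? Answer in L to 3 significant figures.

[OCl⁻]/[HOCl] = 10^(pH − pKa) = 10^(7.72 − 7.52) = 1.585; fraction as HOCl = 1/(1 + 1.585) = 0.3869.
Free chlorine required for 0.64 ppm HOCl: 0.64 / 0.3869 = 1.654 ppm.
FC to add: 1.654 − 0.1 = 1.554 mg/L as Cl₂.
Cl₂ equivalent: 1.554 mg/L × 87,200 L = 135.5 g.
Product at 11.3% available Cl: 135.5 / 0.113 = 1199 g.
Volume: 1199 g ÷ 1.13 g/mL = 1061 mL.

1.06 L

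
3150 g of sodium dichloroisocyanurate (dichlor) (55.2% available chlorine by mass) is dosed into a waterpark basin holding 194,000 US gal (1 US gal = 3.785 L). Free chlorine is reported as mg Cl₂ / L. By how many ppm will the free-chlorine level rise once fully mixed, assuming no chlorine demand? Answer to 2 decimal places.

2.37 ppm

Volume: 194,000 US gal × 3.785 L/gal = 734,290 L.
Available chlorine delivered: 3150 g × 0.552 = 1739 g as Cl₂.
Concentration rise: 1739 g / 734,290 L = 2.368 mg/L = 2.37 ppm.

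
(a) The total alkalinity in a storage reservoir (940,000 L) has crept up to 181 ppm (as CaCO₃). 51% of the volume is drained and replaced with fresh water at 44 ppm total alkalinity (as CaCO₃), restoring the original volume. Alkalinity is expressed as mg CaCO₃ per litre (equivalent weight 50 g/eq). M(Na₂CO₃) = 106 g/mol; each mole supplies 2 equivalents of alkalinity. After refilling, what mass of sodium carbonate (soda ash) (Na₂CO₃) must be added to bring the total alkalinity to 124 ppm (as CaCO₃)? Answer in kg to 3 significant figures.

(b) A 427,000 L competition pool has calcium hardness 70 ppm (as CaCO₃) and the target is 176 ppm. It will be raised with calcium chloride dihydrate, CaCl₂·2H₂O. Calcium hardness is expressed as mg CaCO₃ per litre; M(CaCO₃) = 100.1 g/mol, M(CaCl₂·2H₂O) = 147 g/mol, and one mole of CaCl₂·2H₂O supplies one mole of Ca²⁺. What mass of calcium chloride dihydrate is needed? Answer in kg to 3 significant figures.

(a) After draining 51% and refilling: 181 × 0.49 + 44 × 0.51 = 111.13 ppm.
(a) Deficit to target: 124 − 111.13 = 12.87 mg/L.
(a) As CaCO₃: 12.87 mg/L × 940,000 L = 12,100 g; ÷ 50 g/eq ÷ 2 = 121 mol Na₂CO₃.
(a) Mass: 121 × 106 = 12,820 g.

(b) Hardness to add: (176 − 70) = 106 mg/L as CaCO₃ × 427,000 L = 45,260 g as CaCO₃.
(b) Moles of Ca²⁺ (1 mol Ca²⁺ ≡ 1 mol CaCO₃): 45,260 / 100.1 g/mol = 452.2 mol.
(b) Mass of CaCl₂·2H₂O: 452.2 × 147 = 66,470 g.

(a) 12.8 kg; (b) 66.5 kg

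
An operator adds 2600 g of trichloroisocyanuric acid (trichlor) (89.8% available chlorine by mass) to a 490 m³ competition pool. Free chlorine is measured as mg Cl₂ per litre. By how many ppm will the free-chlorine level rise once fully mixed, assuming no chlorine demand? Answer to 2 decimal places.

Volume: 490 m³ = 490,000 L.
Available chlorine delivered: 2600 g × 0.898 = 2335 g as Cl₂.
Concentration rise: 2335 g / 490,000 L = 4.765 mg/L = 4.76 ppm.

4.76 ppm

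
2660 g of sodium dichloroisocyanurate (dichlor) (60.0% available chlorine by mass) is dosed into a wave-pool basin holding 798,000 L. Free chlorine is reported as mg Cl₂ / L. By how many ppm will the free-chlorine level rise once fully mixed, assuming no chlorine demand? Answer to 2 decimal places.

2.00 ppm

Available chlorine delivered: 2660 g × 0.6 = 1596 g as Cl₂.
Concentration rise: 1596 g / 798,000 L = 2 mg/L = 2.00 ppm.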